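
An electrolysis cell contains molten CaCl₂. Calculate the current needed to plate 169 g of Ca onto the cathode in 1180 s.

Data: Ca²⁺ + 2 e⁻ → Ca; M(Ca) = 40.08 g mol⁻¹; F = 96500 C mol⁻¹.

690 A

n(Ca) = 169 / 40.08 = 4.217 mol.
n(e⁻) = 2 × 4.217 = 8.433 mol.
Q = n(e⁻)·F = 8.433 × 96500 = 813800 C.
I = Q/t = 813800 / 1180.0 s = 690 A.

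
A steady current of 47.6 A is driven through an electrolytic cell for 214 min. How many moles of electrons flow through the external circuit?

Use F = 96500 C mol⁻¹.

6.33 mol

Q = I·t = 47.60 A × 12840 s = 611200 C.
n(e⁻) = Q/F = 611200 / 96500 = 6.33 mol.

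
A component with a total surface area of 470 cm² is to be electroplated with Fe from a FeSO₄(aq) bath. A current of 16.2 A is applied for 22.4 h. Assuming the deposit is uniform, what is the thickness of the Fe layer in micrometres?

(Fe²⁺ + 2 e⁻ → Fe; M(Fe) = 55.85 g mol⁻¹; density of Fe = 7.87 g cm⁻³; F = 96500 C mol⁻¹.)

1020 μm

Q = I·t = 16.20 × 80640 = 1306000 C; n(e⁻) = 13.54 mol.
n(Fe) = n(e⁻)/2 = 6.769 mol, so m = 6.769 × 55.85 = 378.0 g.
Volume = m/ρ = 378.0 / 7.87 = 48.03 cm³.
Thickness = V/A = 48.03 / 470 = 0.102 cm = 1020 μm.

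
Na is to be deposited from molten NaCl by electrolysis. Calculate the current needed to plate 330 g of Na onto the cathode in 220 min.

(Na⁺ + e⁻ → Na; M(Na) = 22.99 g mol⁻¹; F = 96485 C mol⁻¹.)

105 A

n(Na) = 330 / 22.99 = 14.35 mol.
n(e⁻) = 1 × 14.35 = 14.35 mol.
Q = n(e⁻)·F = 14.35 × 96485 = 1385000 C.
I = Q/t = 1385000 / 13200 s = 105 A.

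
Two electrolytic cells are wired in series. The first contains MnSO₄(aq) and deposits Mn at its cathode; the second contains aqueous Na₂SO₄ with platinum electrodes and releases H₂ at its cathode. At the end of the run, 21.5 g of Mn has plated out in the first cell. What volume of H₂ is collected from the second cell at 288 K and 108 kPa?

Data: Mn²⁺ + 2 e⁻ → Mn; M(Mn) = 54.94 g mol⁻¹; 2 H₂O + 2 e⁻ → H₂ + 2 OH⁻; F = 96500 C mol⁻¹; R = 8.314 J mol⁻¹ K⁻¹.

n(Mn) = 21.5 / 54.94 = 0.3913 mol, so n(e⁻) = 2 × 0.3913 = 0.7827 mol.
The cells are in series, so the same 0.7827 mol of electrons passes through the second cell.
2 H₂O + 2 e⁻ → H₂ + 2 OH⁻ — 2 mol e⁻ per mol H₂, so n(H₂) = 0.7827/2 = 0.3913 mol.
V = nRT/P = (0.3913 × 8.314 × 288) / (108 × 10³) = 0.00868 m³ = 8.68 L.

8.68 L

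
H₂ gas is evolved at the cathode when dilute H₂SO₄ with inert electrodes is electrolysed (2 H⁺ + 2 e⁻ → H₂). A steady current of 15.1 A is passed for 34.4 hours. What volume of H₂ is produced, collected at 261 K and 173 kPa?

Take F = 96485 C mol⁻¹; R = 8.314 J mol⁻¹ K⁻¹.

Q = I·t = 15.10 A × 123840 s = 1870000 C.
n(e⁻) = Q/F = 1870000 / 96485 = 19.38 mol.
2 electrons are transferred per H₂ molecule, so n(H₂) = 19.38 / 2 = 9.691 mol.
V = nRT/P = (9.691 × 8.314 × 261) / (173 × 10³ Pa) = 0.122 m³ = 122 L.

122 L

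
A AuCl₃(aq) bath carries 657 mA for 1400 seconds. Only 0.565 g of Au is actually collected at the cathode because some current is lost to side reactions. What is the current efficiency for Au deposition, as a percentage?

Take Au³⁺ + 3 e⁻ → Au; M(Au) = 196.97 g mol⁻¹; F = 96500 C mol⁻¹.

Q = I·t = 0.6570 × 1400.0 = 919.8 C; n(e⁻) = 919.8/96500 = 0.009532 mol.
Theoretical n(Au) = n(e⁻)/3 = 0.003177 mol, i.e. m_theo = 0.003177 × 196.97 = 0.6258 g.
Efficiency = m_actual / m_theo = 0.565 / 0.6258 = 90.3 %.

90.3 %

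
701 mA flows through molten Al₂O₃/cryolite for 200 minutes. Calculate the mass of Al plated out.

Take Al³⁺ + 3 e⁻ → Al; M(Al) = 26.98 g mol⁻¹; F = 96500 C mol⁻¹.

0.784 g

Q = I·t = 0.7010 A × 12000 s = 8412 C.
n(e⁻) = Q/F = 8412 / 96500 = 0.08717 mol.
Al³⁺ + 3 e⁻ → Al, so n(Al) = n(e⁻)/3 = 0.02906 mol.
m = n·M = 0.02906 × 26.98 = 0.784 g.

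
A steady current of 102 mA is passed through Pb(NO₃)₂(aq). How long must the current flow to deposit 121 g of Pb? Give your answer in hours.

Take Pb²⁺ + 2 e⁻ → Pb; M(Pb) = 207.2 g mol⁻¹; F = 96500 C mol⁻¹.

n(Pb) = m/M = 121 / 207.2 = 0.5840 mol.
Each Pb atom requires 2 electrons, so n(e⁻) = 2 × 0.5840 = 1.168 mol.
Q = n(e⁻)·F = 1.168 × 96500 = 112700 C.
t = Q/I = 112700 / 0.1020 A = 1105000 s = 307 h.

307 h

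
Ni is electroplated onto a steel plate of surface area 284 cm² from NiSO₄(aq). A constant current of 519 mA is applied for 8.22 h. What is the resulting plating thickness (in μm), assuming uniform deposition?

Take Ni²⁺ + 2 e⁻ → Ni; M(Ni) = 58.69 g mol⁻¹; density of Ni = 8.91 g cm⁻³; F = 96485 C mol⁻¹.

Q = I·t = 0.5190 × 29592 = 15360 C; n(e⁻) = 0.1592 mol.
n(Ni) = n(e⁻)/2 = 0.07959 mol, so m = 0.07959 × 58.69 = 4.671 g.
Volume = m/ρ = 4.671 / 8.91 = 0.5242 cm³.
Thickness = V/A = 0.5242 / 284 = 0.00185 cm = 18.5 μm.

18.5 μm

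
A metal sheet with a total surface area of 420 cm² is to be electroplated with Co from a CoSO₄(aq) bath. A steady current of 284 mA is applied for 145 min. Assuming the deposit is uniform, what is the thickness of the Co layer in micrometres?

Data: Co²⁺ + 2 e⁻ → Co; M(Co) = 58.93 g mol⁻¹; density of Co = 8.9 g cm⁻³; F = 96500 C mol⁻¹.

Q = I·t = 0.2840 × 8700.0 = 2471 C; n(e⁻) = 0.02560 mol.
n(Co) = n(e⁻)/2 = 0.01280 mol, so m = 0.01280 × 58.93 = 0.7544 g.
Volume = m/ρ = 0.7544 / 8.9 = 0.08477 cm³.
Thickness = V/A = 0.08477 / 420 = 2.02 × 10⁻⁴ cm = 2.02 μm.

2.02 μm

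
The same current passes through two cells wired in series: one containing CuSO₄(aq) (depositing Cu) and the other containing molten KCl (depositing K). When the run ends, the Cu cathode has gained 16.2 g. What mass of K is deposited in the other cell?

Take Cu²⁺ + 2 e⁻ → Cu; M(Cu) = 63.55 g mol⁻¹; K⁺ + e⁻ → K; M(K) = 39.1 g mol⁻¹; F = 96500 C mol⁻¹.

19.9 g

n(Cu) = 16.2 / 63.55 = 0.2549 mol.
Since Cu²⁺ + 2 e⁻ → Cu, n(e⁻) passed = 2 × 0.2549 = 0.5098 mol.
Cells in series carry the same charge, so the same 0.5098 mol of electrons passes through cell 2.
K⁺ + e⁻ → K, so n(K) = 0.5098 / 1 = 0.5098 mol.
m(K) = 0.5098 × 39.1 = 19.9 g.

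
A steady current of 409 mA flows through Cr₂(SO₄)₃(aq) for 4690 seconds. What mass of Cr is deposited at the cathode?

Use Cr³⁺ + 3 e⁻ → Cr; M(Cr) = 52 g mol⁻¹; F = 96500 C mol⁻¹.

0.345 g

Q = I·t = 0.4090 A × 4690.0 s = 1918 C.
n(e⁻) = Q/F = 1918 / 96500 = 0.01988 mol.
Cr³⁺ + 3 e⁻ → Cr, so n(Cr) = n(e⁻)/3 = 0.006626 mol.
m = n·M = 0.006626 × 52 = 0.345 g.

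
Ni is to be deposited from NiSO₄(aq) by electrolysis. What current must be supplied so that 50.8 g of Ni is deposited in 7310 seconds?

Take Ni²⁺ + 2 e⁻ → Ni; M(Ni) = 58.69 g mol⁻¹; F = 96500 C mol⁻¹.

n(Ni) = 50.8 / 58.69 = 0.8656 mol.
n(e⁻) = 2 × 0.8656 = 1.731 mol.
Q = n(e⁻)·F = 1.731 × 96500 = 167100 C.
I = Q/t = 167100 / 7310.0 s = 22.9 A.

22.9 A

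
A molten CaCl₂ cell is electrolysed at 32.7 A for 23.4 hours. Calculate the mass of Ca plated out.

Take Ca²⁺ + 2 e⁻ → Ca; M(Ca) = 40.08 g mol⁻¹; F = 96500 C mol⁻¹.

Q = I·t = 32.70 A × 84240 s = 2755000 C.
n(e⁻) = Q/F = 2755000 / 96500 = 28.55 mol.
Ca²⁺ + 2 e⁻ → Ca, so n(Ca) = n(e⁻)/2 = 14.27 mol.
m = n·M = 14.27 × 40.08 = 572 g.

572 g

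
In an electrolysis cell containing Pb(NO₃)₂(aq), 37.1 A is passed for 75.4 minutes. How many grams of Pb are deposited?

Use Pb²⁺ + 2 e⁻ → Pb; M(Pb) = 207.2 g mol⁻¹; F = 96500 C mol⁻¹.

Q = I·t = 37.10 A × 4524.0 s = 167800 C.
n(e⁻) = Q/F = 167800 / 96500 = 1.739 mol.
Pb²⁺ + 2 e⁻ → Pb, so n(Pb) = n(e⁻)/2 = 0.8696 mol.
m = n·M = 0.8696 × 207.2 = 180 g.

180 g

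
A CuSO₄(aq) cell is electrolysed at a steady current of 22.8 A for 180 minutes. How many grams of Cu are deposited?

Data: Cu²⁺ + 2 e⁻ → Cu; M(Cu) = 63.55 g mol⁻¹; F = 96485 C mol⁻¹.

81.1 g

Q = I·t = 22.80 A × 10800 s = 246200 C.
n(e⁻) = Q/F = 246200 / 96485 = 2.552 mol.
Cu²⁺ + 2 e⁻ → Cu, so n(Cu) = n(e⁻)/2 = 1.276 mol.
m = n·M = 1.276 × 63.55 = 81.1 g.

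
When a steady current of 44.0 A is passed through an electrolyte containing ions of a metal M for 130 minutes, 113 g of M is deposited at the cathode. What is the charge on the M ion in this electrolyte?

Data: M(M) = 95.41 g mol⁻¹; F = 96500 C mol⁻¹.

Q = I·t = 44.00 A × 7800.0 s = 343200 C, so n(e⁻) = 343200/96500 = 3.556 mol.
n(M) deposited = 113 / 95.41 = 1.184 mol.
Electrons per atom = n(e⁻)/n(M) = 3.556 / 1.184 = 3.00 ≈ 3, so the ion is M³⁺.

+3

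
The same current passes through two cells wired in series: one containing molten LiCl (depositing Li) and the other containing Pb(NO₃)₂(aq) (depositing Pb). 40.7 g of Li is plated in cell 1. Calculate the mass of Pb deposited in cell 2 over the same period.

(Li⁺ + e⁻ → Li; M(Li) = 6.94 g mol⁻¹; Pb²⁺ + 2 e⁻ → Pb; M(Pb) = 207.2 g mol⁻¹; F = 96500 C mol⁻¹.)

608 g

n(Li) = 40.7 / 6.94 = 5.865 mol.
Since Li⁺ + e⁻ → Li, n(e⁻) passed = 1 × 5.865 = 5.865 mol.
Cells in series carry the same charge, so the same 5.865 mol of electrons passes through cell 2.
Pb²⁺ + 2 e⁻ → Pb, so n(Pb) = 5.865 / 2 = 2.932 mol.
m(Pb) = 2.932 × 207.2 = 608 g.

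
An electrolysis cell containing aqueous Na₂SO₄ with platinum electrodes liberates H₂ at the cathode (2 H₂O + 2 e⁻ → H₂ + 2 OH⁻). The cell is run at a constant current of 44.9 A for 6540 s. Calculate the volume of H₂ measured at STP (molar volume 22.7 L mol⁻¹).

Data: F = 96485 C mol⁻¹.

34.5 L

Q = I·t = 44.90 A × 6540.0 s = 293600 C.
n(e⁻) = Q/F = 293600 / 96485 = 3.043 mol.
2 electrons are transferred per H₂ molecule, so n(H₂) = 3.043 / 2 = 1.522 mol.
V = n × V_m = 1.522 × 22.7 = 34.5 L.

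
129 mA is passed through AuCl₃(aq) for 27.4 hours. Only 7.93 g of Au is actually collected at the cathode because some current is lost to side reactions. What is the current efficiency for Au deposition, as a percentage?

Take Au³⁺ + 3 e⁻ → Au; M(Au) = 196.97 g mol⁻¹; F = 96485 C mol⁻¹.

91.6 %

Q = I·t = 0.1290 × 98640 = 12720 C; n(e⁻) = 12720/96485 = 0.1319 mol.
Theoretical n(Au) = n(e⁻)/3 = 0.04396 mol, i.e. m_theo = 0.04396 × 196.97 = 8.659 g.
Efficiency = m_actual / m_theo = 7.93 / 8.659 = 91.6 %.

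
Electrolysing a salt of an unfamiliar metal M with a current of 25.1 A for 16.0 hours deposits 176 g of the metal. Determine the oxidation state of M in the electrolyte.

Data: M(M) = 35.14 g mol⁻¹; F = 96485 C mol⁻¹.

+3

Q = I·t = 25.10 A × 57600 s = 1446000 C, so n(e⁻) = 1446000/96485 = 14.98 mol.
n(M) deposited = 176 / 35.14 = 5.009 mol.
Electrons per atom = n(e⁻)/n(M) = 14.98 / 5.009 = 2.99 ≈ 3, so the ion is M³⁺.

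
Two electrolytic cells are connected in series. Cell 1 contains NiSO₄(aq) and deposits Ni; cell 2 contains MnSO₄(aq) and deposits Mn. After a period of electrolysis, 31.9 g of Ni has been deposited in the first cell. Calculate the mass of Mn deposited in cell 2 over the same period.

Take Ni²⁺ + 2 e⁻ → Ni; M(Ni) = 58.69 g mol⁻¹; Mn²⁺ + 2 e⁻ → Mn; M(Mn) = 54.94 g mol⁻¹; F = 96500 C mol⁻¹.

29.9 g

n(Ni) = 31.9 / 58.69 = 0.5435 mol.
Since Ni²⁺ + 2 e⁻ → Ni, n(e⁻) passed = 2 × 0.5435 = 1.087 mol.
Cells in series carry the same charge, so the same 1.087 mol of electrons passes through cell 2.
Mn²⁺ + 2 e⁻ → Mn, so n(Mn) = 1.087 / 2 = 0.5435 mol.
m(Mn) = 0.5435 × 54.94 = 29.9 g.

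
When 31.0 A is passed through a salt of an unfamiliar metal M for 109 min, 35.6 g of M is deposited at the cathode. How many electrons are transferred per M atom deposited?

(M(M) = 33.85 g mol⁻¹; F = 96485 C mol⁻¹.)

Q = I·t = 31.00 A × 6540.0 s = 202700 C, so n(e⁻) = 202700/96485 = 2.101 mol.
n(M) deposited = 35.6 / 33.85 = 1.052 mol.
Electrons per atom = n(e⁻)/n(M) = 2.101 / 1.052 = 2.00 ≈ 2, so the ion is M²⁺.

2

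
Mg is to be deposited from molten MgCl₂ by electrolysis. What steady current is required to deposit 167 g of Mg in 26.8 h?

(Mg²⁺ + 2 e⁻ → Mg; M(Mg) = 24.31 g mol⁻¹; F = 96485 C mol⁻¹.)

13.7 A

n(Mg) = 167 / 24.31 = 6.870 mol.
n(e⁻) = 2 × 6.870 = 13.74 mol.
Q = n(e⁻)·F = 13.74 × 96485 = 1326000 C.
I = Q/t = 1326000 / 96480 s = 13.7 A.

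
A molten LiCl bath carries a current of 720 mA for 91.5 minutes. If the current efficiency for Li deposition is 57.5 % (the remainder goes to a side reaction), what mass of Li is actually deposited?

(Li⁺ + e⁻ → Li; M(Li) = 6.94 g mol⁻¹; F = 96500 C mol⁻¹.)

0.163 g

Q = I·t = 0.7200 × 5490.0 = 3953 C.
n(e⁻) = 3953/96500 = 0.04096 mol; theoretically n(Li) = 0.04096/1 = 0.04096 mol, m_theo = 0.2843 g.
At 57.5 % efficiency, m_actual = 0.575 × 0.2843 = 0.163 g.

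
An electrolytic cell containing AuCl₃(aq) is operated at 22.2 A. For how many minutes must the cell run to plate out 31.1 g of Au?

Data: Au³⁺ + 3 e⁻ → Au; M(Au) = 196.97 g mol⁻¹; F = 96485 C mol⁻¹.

n(Au) = m/M = 31.1 / 196.97 = 0.1579 mol.
Each Au atom requires 3 electrons, so n(e⁻) = 3 × 0.1579 = 0.4737 mol.
Q = n(e⁻)·F = 0.4737 × 96485 = 45700 C.
t = Q/I = 45700 / 22.20 A = 2059 s = 34.3 min.

34.3 min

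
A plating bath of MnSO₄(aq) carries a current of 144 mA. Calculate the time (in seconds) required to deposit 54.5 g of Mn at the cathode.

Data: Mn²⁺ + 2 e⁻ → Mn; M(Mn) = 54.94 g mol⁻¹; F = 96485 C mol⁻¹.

1.33 × 10⁶ s

n(Mn) = m/M = 54.5 / 54.94 = 0.9920 mol.
Each Mn atom requires 2 electrons, so n(e⁻) = 2 × 0.9920 = 1.984 mol.
Q = n(e⁻)·F = 1.984 × 96485 = 191400 C.
t = Q/I = 191400 / 0.1440 A = 1329000 s.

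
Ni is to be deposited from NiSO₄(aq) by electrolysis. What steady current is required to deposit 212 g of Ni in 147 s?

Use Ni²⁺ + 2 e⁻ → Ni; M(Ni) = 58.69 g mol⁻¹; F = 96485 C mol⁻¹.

4740 A

n(Ni) = 212 / 58.69 = 3.612 mol.
n(e⁻) = 2 × 3.612 = 7.224 mol.
Q = n(e⁻)·F = 7.224 × 96485 = 697000 C.
I = Q/t = 697000 / 147.00 s = 4740 A.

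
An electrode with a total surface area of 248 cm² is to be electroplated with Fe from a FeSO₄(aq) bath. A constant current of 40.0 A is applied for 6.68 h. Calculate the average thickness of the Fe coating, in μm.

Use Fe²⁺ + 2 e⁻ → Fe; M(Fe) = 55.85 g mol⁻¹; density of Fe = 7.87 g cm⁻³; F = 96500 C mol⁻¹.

1430 μm

Q = I·t = 40.00 × 24048 = 961900 C; n(e⁻) = 9.968 mol.
n(Fe) = n(e⁻)/2 = 4.984 mol, so m = 4.984 × 55.85 = 278.4 g.
Volume = m/ρ = 278.4 / 7.87 = 35.37 cm³.
Thickness = V/A = 35.37 / 248 = 0.143 cm = 1430 μm.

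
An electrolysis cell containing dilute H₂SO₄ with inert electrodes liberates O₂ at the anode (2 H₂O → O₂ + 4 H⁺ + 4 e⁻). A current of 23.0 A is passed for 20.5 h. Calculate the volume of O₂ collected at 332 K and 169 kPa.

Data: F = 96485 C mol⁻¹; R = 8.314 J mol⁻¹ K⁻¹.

71.8 L

Q = I·t = 23.00 A × 73800 s = 1697000 C.
n(e⁻) = Q/F = 1697000 / 96485 = 17.59 mol.
4 electrons are transferred per O₂ molecule, so n(O₂) = 17.59 / 4 = 4.398 mol.
V = nRT/P = (4.398 × 8.314 × 332) / (169 × 10³ Pa) = 0.0718 m³ = 71.8 L.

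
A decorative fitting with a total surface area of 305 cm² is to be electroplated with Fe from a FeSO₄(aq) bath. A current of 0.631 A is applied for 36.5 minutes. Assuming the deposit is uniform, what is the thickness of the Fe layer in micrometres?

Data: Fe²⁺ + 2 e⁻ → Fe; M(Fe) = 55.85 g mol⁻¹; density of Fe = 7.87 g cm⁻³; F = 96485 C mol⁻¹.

Q = I·t = 0.6310 × 2190.0 = 1382 C; n(e⁻) = 0.01432 mol.
n(Fe) = n(e⁻)/2 = 0.007161 mol, so m = 0.007161 × 55.85 = 0.4000 g.
Volume = m/ρ = 0.4000 / 7.87 = 0.05082 cm³.
Thickness = V/A = 0.05082 / 305 = 1.67 × 10⁻⁴ cm = 1.67 μm.

1.67 μm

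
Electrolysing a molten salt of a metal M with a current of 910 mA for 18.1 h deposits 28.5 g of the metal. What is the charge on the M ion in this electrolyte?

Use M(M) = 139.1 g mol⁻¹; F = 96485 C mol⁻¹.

+3

Q = I·t = 0.9100 A × 65160 s = 59300 C, so n(e⁻) = 59300/96485 = 0.6146 mol.
n(M) deposited = 28.5 / 139.1 = 0.2049 mol.
Electrons per atom = n(e⁻)/n(M) = 0.6146 / 0.2049 = 3.00 ≈ 3, so the ion is M³⁺.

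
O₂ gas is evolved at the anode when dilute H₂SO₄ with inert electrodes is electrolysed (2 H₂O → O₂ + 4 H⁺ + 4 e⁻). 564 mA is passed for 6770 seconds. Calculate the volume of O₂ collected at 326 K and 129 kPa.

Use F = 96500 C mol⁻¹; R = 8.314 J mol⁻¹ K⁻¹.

Q = I·t = 0.5640 A × 6770.0 s = 3818 C.
n(e⁻) = Q/F = 3818 / 96500 = 0.03957 mol.
4 electrons are transferred per O₂ molecule, so n(O₂) = 0.03957 / 4 = 0.009892 mol.
V = nRT/P = (0.009892 × 8.314 × 326) / (129 × 10³ Pa) = 2.08 × 10⁻⁴ m³ = 0.208 L.

0.208 L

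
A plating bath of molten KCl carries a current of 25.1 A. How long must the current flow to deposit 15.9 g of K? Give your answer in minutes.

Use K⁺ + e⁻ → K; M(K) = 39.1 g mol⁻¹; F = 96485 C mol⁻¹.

n(K) = m/M = 15.9 / 39.1 = 0.4066 mol.
Each K atom requires 1 electron, so n(e⁻) = 1 × 0.4066 = 0.4066 mol.
Q = n(e⁻)·F = 0.4066 × 96485 = 39240 C.
t = Q/I = 39240 / 25.10 A = 1563 s = 26.1 min.

26.1 min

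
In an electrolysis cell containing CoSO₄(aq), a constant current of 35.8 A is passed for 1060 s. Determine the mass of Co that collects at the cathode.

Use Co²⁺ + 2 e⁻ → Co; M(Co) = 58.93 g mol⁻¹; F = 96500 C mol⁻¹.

11.6 g

Q = I·t = 35.80 A × 1060.0 s = 37950 C.
n(e⁻) = Q/F = 37950 / 96500 = 0.3932 mol.
Co²⁺ + 2 e⁻ → Co, so n(Co) = n(e⁻)/2 = 0.1966 mol.
m = n·M = 0.1966 × 58.93 = 11.6 g.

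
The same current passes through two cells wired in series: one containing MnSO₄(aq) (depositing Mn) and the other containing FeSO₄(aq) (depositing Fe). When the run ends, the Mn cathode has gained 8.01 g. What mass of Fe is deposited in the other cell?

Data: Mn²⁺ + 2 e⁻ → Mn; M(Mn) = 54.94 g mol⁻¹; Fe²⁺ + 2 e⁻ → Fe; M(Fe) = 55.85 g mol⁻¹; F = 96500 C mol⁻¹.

n(Mn) = 8.01 / 54.94 = 0.1458 mol.
Since Mn²⁺ + 2 e⁻ → Mn, n(e⁻) passed = 2 × 0.1458 = 0.2916 mol.
Cells in series carry the same charge, so the same 0.2916 mol of electrons passes through cell 2.
Fe²⁺ + 2 e⁻ → Fe, so n(Fe) = 0.2916 / 2 = 0.1458 mol.
m(Fe) = 0.1458 × 55.85 = 8.14 g.

8.14 g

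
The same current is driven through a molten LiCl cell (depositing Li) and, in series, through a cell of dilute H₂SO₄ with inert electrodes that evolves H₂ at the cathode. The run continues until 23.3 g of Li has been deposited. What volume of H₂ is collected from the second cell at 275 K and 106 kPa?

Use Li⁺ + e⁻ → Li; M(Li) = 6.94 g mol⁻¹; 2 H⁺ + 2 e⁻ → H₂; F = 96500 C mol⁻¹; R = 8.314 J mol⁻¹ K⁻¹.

36.2 L

n(Li) = 23.3 / 6.94 = 3.357 mol, so n(e⁻) = 1 × 3.357 = 3.357 mol.
The cells are in series, so the same 3.357 mol of electrons passes through the second cell.
2 H⁺ + 2 e⁻ → H₂ — 2 mol e⁻ per mol H₂, so n(H₂) = 3.357/2 = 1.679 mol.
V = nRT/P = (1.679 × 8.314 × 275) / (106 × 10³) = 0.0362 m³ = 36.2 L.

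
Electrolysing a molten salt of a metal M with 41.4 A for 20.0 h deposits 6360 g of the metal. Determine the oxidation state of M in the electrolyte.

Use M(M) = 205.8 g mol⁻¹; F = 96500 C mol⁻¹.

Q = I·t = 41.40 A × 72000 s = 2981000 C, so n(e⁻) = 2981000/96500 = 30.89 mol.
n(M) deposited = 6360 / 205.8 = 30.90 mol.
Electrons per atom = n(e⁻)/n(M) = 30.89 / 30.90 = 1.00 ≈ 1, so the ion is M⁺.

+1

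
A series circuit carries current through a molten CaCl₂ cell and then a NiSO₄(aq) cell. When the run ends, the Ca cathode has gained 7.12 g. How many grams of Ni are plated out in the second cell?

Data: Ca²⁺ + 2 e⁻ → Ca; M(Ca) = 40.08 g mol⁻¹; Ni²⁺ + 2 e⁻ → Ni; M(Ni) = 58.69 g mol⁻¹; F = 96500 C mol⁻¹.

n(Ca) = 7.12 / 40.08 = 0.1776 mol.
Since Ca²⁺ + 2 e⁻ → Ca, n(e⁻) passed = 2 × 0.1776 = 0.3553 mol.
Cells in series carry the same charge, so the same 0.3553 mol of electrons passes through cell 2.
Ni²⁺ + 2 e⁻ → Ni, so n(Ni) = 0.3553 / 2 = 0.1776 mol.
m(Ni) = 0.1776 × 58.69 = 10.4 g.

10.4 g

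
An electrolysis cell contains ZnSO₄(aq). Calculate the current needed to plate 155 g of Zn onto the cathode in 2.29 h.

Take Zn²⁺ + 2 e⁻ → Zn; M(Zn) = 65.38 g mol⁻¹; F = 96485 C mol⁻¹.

55.5 A

n(Zn) = 155 / 65.38 = 2.371 mol.
n(e⁻) = 2 × 2.371 = 4.742 mol.
Q = n(e⁻)·F = 4.742 × 96485 = 457500 C.
I = Q/t = 457500 / 8244.0 s = 55.5 A.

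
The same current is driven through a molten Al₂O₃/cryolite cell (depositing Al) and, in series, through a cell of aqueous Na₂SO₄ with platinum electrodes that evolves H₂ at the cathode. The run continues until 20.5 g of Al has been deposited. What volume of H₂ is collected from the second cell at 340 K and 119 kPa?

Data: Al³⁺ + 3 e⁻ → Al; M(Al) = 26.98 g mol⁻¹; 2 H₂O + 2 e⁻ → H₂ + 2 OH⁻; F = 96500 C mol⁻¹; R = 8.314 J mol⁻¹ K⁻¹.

27.1 L

n(Al) = 20.5 / 26.98 = 0.7598 mol, so n(e⁻) = 3 × 0.7598 = 2.279 mol.
The cells are in series, so the same 2.279 mol of electrons passes through the second cell.
2 H₂O + 2 e⁻ → H₂ + 2 OH⁻ — 2 mol e⁻ per mol H₂, so n(H₂) = 2.279/2 = 1.140 mol.
V = nRT/P = (1.140 × 8.314 × 340) / (119 × 10³) = 0.0271 m³ = 27.1 L.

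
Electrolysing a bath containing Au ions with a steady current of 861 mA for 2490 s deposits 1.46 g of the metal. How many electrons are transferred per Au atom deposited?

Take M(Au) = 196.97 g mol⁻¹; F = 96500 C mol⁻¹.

3

Q = I·t = 0.8610 A × 2490.0 s = 2144 C, so n(e⁻) = 2144/96500 = 0.02222 mol.
n(Au) deposited = 1.46 / 196.97 = 0.007412 mol.
Electrons per atom = n(e⁻)/n(Au) = 0.02222 / 0.007412 = 3.00 ≈ 3, so the ion is Au³⁺.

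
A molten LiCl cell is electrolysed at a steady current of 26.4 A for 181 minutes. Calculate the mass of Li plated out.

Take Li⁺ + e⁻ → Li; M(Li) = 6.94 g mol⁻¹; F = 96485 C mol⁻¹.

20.6 g

Q = I·t = 26.40 A × 10860 s = 286700 C.
n(e⁻) = Q/F = 286700 / 96485 = 2.971 mol.
Li⁺ + e⁻ → Li, so n(Li) = n(e⁻)/1 = 2.971 mol.
m = n·M = 2.971 × 6.94 = 20.6 g.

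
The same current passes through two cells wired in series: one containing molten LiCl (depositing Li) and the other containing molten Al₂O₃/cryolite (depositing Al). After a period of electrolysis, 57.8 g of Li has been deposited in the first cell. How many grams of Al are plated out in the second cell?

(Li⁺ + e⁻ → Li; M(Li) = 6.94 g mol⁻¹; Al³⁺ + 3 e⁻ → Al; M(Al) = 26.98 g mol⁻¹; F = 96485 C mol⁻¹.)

74.9 g

n(Li) = 57.8 / 6.94 = 8.329 mol.
Since Li⁺ + e⁻ → Li, n(e⁻) passed = 1 × 8.329 = 8.329 mol.
Cells in series carry the same charge, so the same 8.329 mol of electrons passes through cell 2.
Al³⁺ + 3 e⁻ → Al, so n(Al) = 8.329 / 3 = 2.776 mol.
m(Al) = 2.776 × 26.98 = 74.9 g.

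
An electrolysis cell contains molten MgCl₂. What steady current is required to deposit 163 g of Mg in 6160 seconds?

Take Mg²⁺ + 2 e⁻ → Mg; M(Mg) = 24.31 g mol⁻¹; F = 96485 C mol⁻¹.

n(Mg) = 163 / 24.31 = 6.705 mol.
n(e⁻) = 2 × 6.705 = 13.41 mol.
Q = n(e⁻)·F = 13.41 × 96485 = 1294000 C.
I = Q/t = 1294000 / 6160.0 s = 210 A.

210 A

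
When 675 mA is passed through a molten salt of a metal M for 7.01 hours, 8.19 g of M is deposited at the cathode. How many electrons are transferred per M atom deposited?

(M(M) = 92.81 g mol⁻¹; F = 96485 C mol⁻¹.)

2

Q = I·t = 0.6750 A × 25236 s = 17030 C, so n(e⁻) = 17030/96485 = 0.1765 mol.
n(M) deposited = 8.19 / 92.81 = 0.08824 mol.
Electrons per atom = n(e⁻)/n(M) = 0.1765 / 0.08824 = 2.00 ≈ 2, so the ion is M²⁺.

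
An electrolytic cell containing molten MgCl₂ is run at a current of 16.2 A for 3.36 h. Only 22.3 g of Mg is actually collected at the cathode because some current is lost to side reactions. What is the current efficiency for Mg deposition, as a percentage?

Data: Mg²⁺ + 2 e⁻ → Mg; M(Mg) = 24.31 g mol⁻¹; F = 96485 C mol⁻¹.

Q = I·t = 16.20 × 12096 = 196000 C; n(e⁻) = 196000/96485 = 2.031 mol.
Theoretical n(Mg) = n(e⁻)/2 = 1.015 mol, i.e. m_theo = 1.015 × 24.31 = 24.69 g.
Efficiency = m_actual / m_theo = 22.3 / 24.69 = 90.3 %.

90.3 %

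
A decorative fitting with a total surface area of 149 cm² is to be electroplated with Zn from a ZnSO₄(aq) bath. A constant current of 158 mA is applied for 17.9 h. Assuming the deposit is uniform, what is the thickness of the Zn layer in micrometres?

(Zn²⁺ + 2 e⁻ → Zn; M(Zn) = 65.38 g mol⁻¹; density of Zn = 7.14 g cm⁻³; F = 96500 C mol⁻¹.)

32.4 μm

Q = I·t = 0.1580 × 64440 = 10180 C; n(e⁻) = 0.1055 mol.
n(Zn) = n(e⁻)/2 = 0.05275 mol, so m = 0.05275 × 65.38 = 3.449 g.
Volume = m/ρ = 3.449 / 7.14 = 0.4831 cm³.
Thickness = V/A = 0.4831 / 149 = 0.00324 cm = 32.4 μm.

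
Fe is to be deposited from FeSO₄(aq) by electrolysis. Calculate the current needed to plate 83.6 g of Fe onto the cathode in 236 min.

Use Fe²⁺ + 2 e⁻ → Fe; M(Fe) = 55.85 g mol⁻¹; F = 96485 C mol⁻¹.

n(Fe) = 83.6 / 55.85 = 1.497 mol.
n(e⁻) = 2 × 1.497 = 2.994 mol.
Q = n(e⁻)·F = 2.994 × 96485 = 288900 C.
I = Q/t = 288900 / 14160 s = 20.4 A.

20.4 A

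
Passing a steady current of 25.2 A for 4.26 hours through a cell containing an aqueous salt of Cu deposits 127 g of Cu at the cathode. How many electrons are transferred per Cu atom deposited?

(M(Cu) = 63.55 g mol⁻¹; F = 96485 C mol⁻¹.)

2

Q = I·t = 25.20 A × 15336 s = 386500 C, so n(e⁻) = 386500/96485 = 4.005 mol.
n(Cu) deposited = 127 / 63.55 = 1.998 mol.
Electrons per atom = n(e⁻)/n(Cu) = 4.005 / 1.998 = 2.00 ≈ 2, so the ion is Cu²⁺.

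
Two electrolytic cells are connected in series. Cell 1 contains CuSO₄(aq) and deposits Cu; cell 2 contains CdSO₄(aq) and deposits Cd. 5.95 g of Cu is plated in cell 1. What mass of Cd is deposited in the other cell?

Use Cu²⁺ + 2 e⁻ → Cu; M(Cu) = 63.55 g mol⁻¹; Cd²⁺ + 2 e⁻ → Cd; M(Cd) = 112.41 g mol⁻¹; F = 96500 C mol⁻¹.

10.5 g

n(Cu) = 5.95 / 63.55 = 0.09363 mol.
Since Cu²⁺ + 2 e⁻ → Cu, n(e⁻) passed = 2 × 0.09363 = 0.1873 mol.
Cells in series carry the same charge, so the same 0.1873 mol of electrons passes through cell 2.
Cd²⁺ + 2 e⁻ → Cd, so n(Cd) = 0.1873 / 2 = 0.09363 mol.
m(Cd) = 0.09363 × 112.41 = 10.5 g.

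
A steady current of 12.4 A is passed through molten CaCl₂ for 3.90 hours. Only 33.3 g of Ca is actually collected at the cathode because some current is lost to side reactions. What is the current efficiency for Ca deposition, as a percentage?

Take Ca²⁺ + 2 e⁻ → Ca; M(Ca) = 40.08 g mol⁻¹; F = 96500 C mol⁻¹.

Q = I·t = 12.40 × 14040 = 174100 C; n(e⁻) = 174100/96500 = 1.804 mol.
Theoretical n(Ca) = n(e⁻)/2 = 0.9021 mol, i.e. m_theo = 0.9021 × 40.08 = 36.15 g.
Efficiency = m_actual / m_theo = 33.3 / 36.15 = 92.1 %.

92.1 %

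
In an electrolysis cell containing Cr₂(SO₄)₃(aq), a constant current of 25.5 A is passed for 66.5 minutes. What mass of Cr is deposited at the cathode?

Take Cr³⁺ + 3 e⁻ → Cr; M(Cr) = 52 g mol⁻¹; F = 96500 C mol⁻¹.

Q = I·t = 25.50 A × 3990.0 s = 101700 C.
n(e⁻) = Q/F = 101700 / 96500 = 1.054 mol.
Cr³⁺ + 3 e⁻ → Cr, so n(Cr) = n(e⁻)/3 = 0.3515 mol.
m = n·M = 0.3515 × 52 = 18.3 g.

18.3 g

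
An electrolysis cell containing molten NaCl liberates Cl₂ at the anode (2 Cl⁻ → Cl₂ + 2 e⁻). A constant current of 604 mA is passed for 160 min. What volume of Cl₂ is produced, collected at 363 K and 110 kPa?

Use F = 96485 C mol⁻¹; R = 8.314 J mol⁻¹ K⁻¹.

0.824 L

Q = I·t = 0.6040 A × 9600.0 s = 5798 C.
n(e⁻) = Q/F = 5798 / 96485 = 0.06010 mol.
2 electrons are transferred per Cl₂ molecule, so n(Cl₂) = 0.06010 / 2 = 0.03005 mol.
V = nRT/P = (0.03005 × 8.314 × 363) / (110 × 10³ Pa) = 8.24 × 10⁻⁴ m³ = 0.824 L.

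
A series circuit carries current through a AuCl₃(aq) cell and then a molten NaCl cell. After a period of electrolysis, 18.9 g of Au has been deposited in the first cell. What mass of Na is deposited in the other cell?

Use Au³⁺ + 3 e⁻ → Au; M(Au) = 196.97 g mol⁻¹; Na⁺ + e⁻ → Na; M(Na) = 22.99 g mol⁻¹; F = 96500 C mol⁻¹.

6.62 g

n(Au) = 18.9 / 196.97 = 0.09595 mol.
Since Au³⁺ + 3 e⁻ → Au, n(e⁻) passed = 3 × 0.09595 = 0.2879 mol.
Cells in series carry the same charge, so the same 0.2879 mol of electrons passes through cell 2.
Na⁺ + e⁻ → Na, so n(Na) = 0.2879 / 1 = 0.2879 mol.
m(Na) = 0.2879 × 22.99 = 6.62 g.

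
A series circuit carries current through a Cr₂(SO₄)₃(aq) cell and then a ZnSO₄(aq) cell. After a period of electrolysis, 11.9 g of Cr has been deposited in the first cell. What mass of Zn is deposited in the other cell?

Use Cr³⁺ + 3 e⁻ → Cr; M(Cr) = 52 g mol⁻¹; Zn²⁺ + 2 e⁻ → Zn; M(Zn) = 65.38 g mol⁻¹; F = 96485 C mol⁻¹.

22.4 g

n(Cr) = 11.9 / 52 = 0.2288 mol.
Since Cr³⁺ + 3 e⁻ → Cr, n(e⁻) passed = 3 × 0.2288 = 0.6865 mol.
Cells in series carry the same charge, so the same 0.6865 mol of electrons passes through cell 2.
Zn²⁺ + 2 e⁻ → Zn, so n(Zn) = 0.6865 / 2 = 0.3433 mol.
m(Zn) = 0.3433 × 65.38 = 22.4 g.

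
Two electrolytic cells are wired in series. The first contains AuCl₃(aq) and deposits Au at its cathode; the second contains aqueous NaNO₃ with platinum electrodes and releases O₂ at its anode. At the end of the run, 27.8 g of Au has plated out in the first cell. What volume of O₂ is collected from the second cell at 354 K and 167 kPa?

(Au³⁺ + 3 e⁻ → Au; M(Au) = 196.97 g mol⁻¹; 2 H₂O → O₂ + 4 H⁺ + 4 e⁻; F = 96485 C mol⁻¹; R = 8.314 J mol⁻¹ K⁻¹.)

n(Au) = 27.8 / 196.97 = 0.1411 mol, so n(e⁻) = 3 × 0.1411 = 0.4234 mol.
The cells are in series, so the same 0.4234 mol of electrons passes through the second cell.
2 H₂O → O₂ + 4 H⁺ + 4 e⁻ — 4 mol e⁻ per mol O₂, so n(O₂) = 0.4234/4 = 0.1059 mol.
V = nRT/P = (0.1059 × 8.314 × 354) / (167 × 10³) = 0.00187 m³ = 1.87 L.

1.87 L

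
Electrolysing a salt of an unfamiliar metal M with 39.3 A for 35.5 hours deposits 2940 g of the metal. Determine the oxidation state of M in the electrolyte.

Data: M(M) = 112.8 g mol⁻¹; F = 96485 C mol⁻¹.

Q = I·t = 39.30 A × 127800 s = 5023000 C, so n(e⁻) = 5023000/96485 = 52.06 mol.
n(M) deposited = 2940 / 112.8 = 26.06 mol.
Electrons per atom = n(e⁻)/n(M) = 52.06 / 26.06 = 2.00 ≈ 2, so the ion is M²⁺.

+2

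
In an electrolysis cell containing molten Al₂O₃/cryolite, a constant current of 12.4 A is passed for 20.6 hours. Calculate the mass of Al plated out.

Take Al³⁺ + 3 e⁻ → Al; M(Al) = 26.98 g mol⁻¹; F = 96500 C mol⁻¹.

Q = I·t = 12.40 A × 74160 s = 919600 C.
n(e⁻) = Q/F = 919600 / 96500 = 9.529 mol.
Al³⁺ + 3 e⁻ → Al, so n(Al) = n(e⁻)/3 = 3.176 mol.
m = n·M = 3.176 × 26.98 = 85.7 g.

85.7 g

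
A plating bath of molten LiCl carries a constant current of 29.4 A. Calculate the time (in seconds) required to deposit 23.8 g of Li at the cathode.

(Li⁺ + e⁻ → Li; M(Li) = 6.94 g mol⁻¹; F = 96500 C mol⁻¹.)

11300 s

n(Li) = m/M = 23.8 / 6.94 = 3.429 mol.
Each Li atom requires 1 electron, so n(e⁻) = 1 × 3.429 = 3.429 mol.
Q = n(e⁻)·F = 3.429 × 96500 = 330900 C.
t = Q/I = 330900 / 29.40 A = 11260 s.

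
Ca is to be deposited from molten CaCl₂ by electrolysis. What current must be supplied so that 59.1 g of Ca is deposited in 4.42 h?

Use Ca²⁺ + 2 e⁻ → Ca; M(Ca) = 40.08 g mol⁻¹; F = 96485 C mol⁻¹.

n(Ca) = 59.1 / 40.08 = 1.475 mol.
n(e⁻) = 2 × 1.475 = 2.949 mol.
Q = n(e⁻)·F = 2.949 × 96485 = 284500 C.
I = Q/t = 284500 / 15912 s = 17.9 A.

17.9 A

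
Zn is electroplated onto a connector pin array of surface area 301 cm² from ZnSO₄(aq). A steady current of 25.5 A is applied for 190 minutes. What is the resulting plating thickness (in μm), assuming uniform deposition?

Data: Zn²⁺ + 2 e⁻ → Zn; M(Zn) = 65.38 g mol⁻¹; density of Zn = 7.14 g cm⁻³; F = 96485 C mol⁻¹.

Q = I·t = 25.50 × 11400 = 290700 C; n(e⁻) = 3.013 mol.
n(Zn) = n(e⁻)/2 = 1.506 mol, so m = 1.506 × 65.38 = 98.49 g.
Volume = m/ρ = 98.49 / 7.14 = 13.79 cm³.
Thickness = V/A = 13.79 / 301 = 0.0458 cm = 458 μm.

458 μm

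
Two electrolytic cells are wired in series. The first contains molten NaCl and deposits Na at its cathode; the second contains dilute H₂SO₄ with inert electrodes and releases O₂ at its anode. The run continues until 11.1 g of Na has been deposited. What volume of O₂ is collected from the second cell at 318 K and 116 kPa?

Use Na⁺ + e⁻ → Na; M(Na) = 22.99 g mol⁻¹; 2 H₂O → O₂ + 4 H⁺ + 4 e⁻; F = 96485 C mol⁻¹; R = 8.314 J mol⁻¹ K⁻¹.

2.75 L

n(Na) = 11.1 / 22.99 = 0.4828 mol, so n(e⁻) = 1 × 0.4828 = 0.4828 mol.
The cells are in series, so the same 0.4828 mol of electrons passes through the second cell.
2 H₂O → O₂ + 4 H⁺ + 4 e⁻ — 4 mol e⁻ per mol O₂, so n(O₂) = 0.4828/4 = 0.1207 mol.
V = nRT/P = (0.1207 × 8.314 × 318) / (116 × 10³) = 0.00275 m³ = 2.75 L.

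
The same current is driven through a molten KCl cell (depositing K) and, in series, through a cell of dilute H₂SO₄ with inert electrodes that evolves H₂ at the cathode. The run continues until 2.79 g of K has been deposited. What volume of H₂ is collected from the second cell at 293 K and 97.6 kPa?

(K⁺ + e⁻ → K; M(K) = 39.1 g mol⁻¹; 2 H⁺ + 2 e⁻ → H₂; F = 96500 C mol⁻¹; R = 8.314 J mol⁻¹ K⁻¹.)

0.890 L

n(K) = 2.79 / 39.1 = 0.07136 mol, so n(e⁻) = 1 × 0.07136 = 0.07136 mol.
The cells are in series, so the same 0.07136 mol of electrons passes through the second cell.
2 H⁺ + 2 e⁻ → H₂ — 2 mol e⁻ per mol H₂, so n(H₂) = 0.07136/2 = 0.03568 mol.
V = nRT/P = (0.03568 × 8.314 × 293) / (97.6 × 10³) = 8.90 × 10⁻⁴ m³ = 0.890 L.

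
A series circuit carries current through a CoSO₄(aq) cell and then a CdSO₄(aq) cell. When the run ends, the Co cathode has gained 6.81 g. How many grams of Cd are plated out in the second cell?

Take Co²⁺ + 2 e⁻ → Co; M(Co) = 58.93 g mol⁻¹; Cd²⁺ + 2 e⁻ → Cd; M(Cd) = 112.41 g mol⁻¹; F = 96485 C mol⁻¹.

13.0 g

n(Co) = 6.81 / 58.93 = 0.1156 mol.
Since Co²⁺ + 2 e⁻ → Co, n(e⁻) passed = 2 × 0.1156 = 0.2311 mol.
Cells in series carry the same charge, so the same 0.2311 mol of electrons passes through cell 2.
Cd²⁺ + 2 e⁻ → Cd, so n(Cd) = 0.2311 / 2 = 0.1156 mol.
m(Cd) = 0.1156 × 112.41 = 13.0 g.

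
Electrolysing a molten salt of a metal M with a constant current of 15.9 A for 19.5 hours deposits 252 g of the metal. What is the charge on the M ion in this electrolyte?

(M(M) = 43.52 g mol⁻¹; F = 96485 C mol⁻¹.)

Q = I·t = 15.90 A × 70200 s = 1116000 C, so n(e⁻) = 1116000/96485 = 11.57 mol.
n(M) deposited = 252 / 43.52 = 5.790 mol.
Electrons per atom = n(e⁻)/n(M) = 11.57 / 5.790 = 2.00 ≈ 2, so the ion is M²⁺.

+2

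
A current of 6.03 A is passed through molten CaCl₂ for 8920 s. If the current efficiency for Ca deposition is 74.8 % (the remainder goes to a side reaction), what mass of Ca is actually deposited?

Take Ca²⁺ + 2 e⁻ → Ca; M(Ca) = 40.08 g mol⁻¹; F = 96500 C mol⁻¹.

8.36 g

Q = I·t = 6.030 × 8920.0 = 53790 C.
n(e⁻) = 53790/96500 = 0.5574 mol; theoretically n(Ca) = 0.5574/2 = 0.2787 mol, m_theo = 11.17 g.
At 74.8 % efficiency, m_actual = 0.748 × 11.17 = 8.36 g.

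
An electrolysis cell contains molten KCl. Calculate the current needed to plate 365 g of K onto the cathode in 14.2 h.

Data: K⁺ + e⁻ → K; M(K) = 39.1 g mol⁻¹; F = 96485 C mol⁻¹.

17.6 A

n(K) = 365 / 39.1 = 9.335 mol.
n(e⁻) = 1 × 9.335 = 9.335 mol.
Q = n(e⁻)·F = 9.335 × 96485 = 900700 C.
I = Q/t = 900700 / 51120 s = 17.6 A.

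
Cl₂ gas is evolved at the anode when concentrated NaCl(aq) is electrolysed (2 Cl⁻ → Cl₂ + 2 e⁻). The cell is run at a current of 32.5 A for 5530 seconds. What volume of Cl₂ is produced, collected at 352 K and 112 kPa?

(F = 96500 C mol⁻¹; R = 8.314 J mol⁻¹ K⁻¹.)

Q = I·t = 32.50 A × 5530.0 s = 179700 C.
n(e⁻) = Q/F = 179700 / 96500 = 1.862 mol.
2 electrons are transferred per Cl₂ molecule, so n(Cl₂) = 1.862 / 2 = 0.9312 mol.
V = nRT/P = (0.9312 × 8.314 × 352) / (112 × 10³ Pa) = 0.0243 m³ = 24.3 L.

24.3 L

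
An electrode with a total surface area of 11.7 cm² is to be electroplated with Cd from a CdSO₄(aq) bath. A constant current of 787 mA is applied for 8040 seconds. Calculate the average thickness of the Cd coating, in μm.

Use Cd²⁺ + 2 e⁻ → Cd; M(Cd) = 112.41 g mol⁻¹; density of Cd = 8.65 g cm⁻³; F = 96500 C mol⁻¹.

Q = I·t = 0.7870 × 8040.0 = 6327 C; n(e⁻) = 0.06557 mol.
n(Cd) = n(e⁻)/2 = 0.03278 mol, so m = 0.03278 × 112.41 = 3.685 g.
Volume = m/ρ = 3.685 / 8.65 = 0.4261 cm³.
Thickness = V/A = 0.4261 / 11.7 = 0.0364 cm = 364 μm.

364 μm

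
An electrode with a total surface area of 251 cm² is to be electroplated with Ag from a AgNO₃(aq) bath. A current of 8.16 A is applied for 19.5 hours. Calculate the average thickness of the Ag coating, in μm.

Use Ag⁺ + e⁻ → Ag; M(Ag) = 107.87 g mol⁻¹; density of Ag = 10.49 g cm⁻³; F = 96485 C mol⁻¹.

Q = I·t = 8.160 × 70200 = 572800 C; n(e⁻) = 5.937 mol.
n(Ag) = n(e⁻)/1 = 5.937 mol, so m = 5.937 × 107.87 = 640.4 g.
Volume = m/ρ = 640.4 / 10.49 = 61.05 cm³.
Thickness = V/A = 61.05 / 251 = 0.243 cm = 2430 μm.

2430 μm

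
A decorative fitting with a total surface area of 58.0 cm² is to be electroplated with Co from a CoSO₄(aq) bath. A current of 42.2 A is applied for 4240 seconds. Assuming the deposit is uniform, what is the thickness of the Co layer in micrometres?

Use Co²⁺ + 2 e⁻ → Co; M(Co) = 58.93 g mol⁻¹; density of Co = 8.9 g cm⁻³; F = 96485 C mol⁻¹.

Q = I·t = 42.20 × 4240.0 = 178900 C; n(e⁻) = 1.854 mol.
n(Co) = n(e⁻)/2 = 0.9272 mol, so m = 0.9272 × 58.93 = 54.64 g.
Volume = m/ρ = 54.64 / 8.9 = 6.140 cm³.
Thickness = V/A = 6.140 / 58.0 = 0.106 cm = 1060 μm.

1060 μm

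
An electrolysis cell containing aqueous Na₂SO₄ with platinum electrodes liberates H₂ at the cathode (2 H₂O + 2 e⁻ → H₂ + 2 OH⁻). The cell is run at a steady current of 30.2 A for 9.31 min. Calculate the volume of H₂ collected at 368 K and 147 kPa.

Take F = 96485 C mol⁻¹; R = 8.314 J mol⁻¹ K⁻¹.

Q = I·t = 30.20 A × 558.60 s = 16870 C.
n(e⁻) = Q/F = 16870 / 96485 = 0.1748 mol.
2 electrons are transferred per H₂ molecule, so n(H₂) = 0.1748 / 2 = 0.08742 mol.
V = nRT/P = (0.08742 × 8.314 × 368) / (147 × 10³ Pa) = 0.00182 m³ = 1.82 L.

1.82 L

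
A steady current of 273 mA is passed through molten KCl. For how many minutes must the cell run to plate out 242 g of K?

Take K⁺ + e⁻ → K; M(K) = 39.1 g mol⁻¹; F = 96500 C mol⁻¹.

36500 min

n(K) = m/M = 242 / 39.1 = 6.189 mol.
Each K atom requires 1 electron, so n(e⁻) = 1 × 6.189 = 6.189 mol.
Q = n(e⁻)·F = 6.189 × 96500 = 597300 C.
t = Q/I = 597300 / 0.2730 A = 2188000 s = 36500 min.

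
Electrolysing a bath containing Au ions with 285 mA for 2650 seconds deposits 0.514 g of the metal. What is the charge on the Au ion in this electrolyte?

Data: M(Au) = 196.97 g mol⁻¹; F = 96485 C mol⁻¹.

Q = I·t = 0.2850 A × 2650.0 s = 755.2 C, so n(e⁻) = 755.2/96485 = 0.007828 mol.
n(Au) deposited = 0.514 / 196.97 = 0.002610 mol.
Electrons per atom = n(e⁻)/n(Au) = 0.007828 / 0.002610 = 3.00 ≈ 3, so the ion is Au³⁺.

+3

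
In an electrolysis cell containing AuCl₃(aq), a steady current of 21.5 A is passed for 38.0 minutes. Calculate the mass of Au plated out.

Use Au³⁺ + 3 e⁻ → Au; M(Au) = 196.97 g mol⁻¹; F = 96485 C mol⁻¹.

Q = I·t = 21.50 A × 2280.0 s = 49020 C.
n(e⁻) = Q/F = 49020 / 96485 = 0.5081 mol.
Au³⁺ + 3 e⁻ → Au, so n(Au) = n(e⁻)/3 = 0.1694 mol.
m = n·M = 0.1694 × 196.97 = 33.4 g.

33.4 g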